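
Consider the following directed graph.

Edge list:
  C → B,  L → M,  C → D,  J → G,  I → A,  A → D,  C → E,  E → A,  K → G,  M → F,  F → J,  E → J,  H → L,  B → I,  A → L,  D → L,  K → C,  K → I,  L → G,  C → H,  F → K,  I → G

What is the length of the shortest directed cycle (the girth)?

For each vertex v, BFS finds the shortest path from v back to v.
The shortest such closed walk is M → F → K → I → A → L → M, length 6.

6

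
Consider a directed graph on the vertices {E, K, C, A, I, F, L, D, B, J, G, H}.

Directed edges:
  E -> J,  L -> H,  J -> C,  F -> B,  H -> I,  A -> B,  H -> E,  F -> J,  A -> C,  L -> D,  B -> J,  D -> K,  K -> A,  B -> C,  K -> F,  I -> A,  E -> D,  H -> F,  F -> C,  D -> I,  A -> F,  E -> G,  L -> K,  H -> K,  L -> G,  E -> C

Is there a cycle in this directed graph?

No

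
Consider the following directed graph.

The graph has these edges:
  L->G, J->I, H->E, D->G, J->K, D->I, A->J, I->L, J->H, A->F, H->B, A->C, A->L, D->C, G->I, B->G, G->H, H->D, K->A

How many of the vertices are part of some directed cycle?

9

A vertex is on a directed cycle iff it belongs to a strongly connected component of size ≥ 2 (or has a self-loop).
The vertices on cycles are {A, B, D, G, H, I, J, K, L} — 9 in total.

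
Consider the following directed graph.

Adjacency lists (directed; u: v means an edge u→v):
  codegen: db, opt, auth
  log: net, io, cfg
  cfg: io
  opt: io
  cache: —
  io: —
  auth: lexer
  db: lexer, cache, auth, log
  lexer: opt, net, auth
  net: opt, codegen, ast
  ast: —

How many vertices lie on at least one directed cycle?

A vertex is on a directed cycle iff it belongs to a strongly connected component of size ≥ 2 (or has a self-loop).
The vertices on cycles are {db, log, net, auth, lexer, codegen} — 6 in total.

6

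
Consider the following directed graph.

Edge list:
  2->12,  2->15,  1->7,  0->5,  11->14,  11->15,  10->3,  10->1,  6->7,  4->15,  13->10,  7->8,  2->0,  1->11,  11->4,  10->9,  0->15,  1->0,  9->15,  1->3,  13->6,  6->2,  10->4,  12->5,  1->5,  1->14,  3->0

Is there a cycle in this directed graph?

No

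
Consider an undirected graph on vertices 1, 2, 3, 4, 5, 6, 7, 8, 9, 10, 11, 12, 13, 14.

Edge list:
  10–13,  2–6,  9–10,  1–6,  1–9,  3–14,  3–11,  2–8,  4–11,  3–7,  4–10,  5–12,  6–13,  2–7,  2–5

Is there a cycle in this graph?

Yes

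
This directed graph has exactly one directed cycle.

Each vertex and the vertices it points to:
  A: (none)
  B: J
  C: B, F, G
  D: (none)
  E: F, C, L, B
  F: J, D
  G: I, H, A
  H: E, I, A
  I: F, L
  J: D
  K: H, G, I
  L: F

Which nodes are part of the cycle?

C, E, G, H

DFS with gray/black marking from G:
G gray
  I gray
    F gray
      J gray
        D gray
        D black
      J black
      F→D: D black — skip
    F black
    L gray
      L→F: F black — skip
    L black
  I black
  H gray
    E gray
      E→F: F black — skip
      C gray
        B gray
          B→J: J black — skip
        B black
        C→F: F black — skip
        C→G: G is gray → back edge
Back edge closes the cycle G → H → E → C → G; its vertices are {C, E, G, H}.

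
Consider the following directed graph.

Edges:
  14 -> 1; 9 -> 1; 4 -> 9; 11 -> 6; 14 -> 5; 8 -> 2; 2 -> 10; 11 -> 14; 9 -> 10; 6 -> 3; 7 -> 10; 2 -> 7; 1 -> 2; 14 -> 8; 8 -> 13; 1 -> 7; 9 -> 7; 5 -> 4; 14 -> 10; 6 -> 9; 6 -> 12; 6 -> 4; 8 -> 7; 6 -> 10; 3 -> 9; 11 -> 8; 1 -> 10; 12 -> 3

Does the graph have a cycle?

DFS with white/gray/black marking, starting from 8:
8 gray
  2 gray
    10 gray
    10 black
    7 gray
      7→10: 10 black — skip
    7 black
  2 black
  8→7: 7 black — skip
  13 gray
  13 black
8 black
11 gray
  6 gray
    12 gray
      3 gray
        9 gray
          1 gray
            1→2: 2 black — skip
            1→7: 7 black — skip
            1→10: 10 black — skip
          1 black
          9→7: 7 black — skip
          9→10: 10 black — skip
        9 black
      3 black
    12 black
    6→10: 10 black — skip
    4 gray
      4→9: 9 black — skip
    4 black
    6→9: 9 black — skip
    6→3: 3 black — skip
  6 black
  14 gray
    14→8: 8 black — skip
    14→1: 1 black — skip
    14→10: 10 black — skip
    5 gray
      5→4: 4 black — skip
    5 black
  14 black
  11→8: 8 black — skip
11 black
Every edge goes to a white or black vertex — no back edge, so the graph is acyclic.

No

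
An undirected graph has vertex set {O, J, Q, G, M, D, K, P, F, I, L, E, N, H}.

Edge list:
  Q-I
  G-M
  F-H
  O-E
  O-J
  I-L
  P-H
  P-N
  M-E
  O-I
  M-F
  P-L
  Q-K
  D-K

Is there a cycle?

DFS, tracking each vertex's parent; an edge to a visited non-parent vertex closes a cycle.
Start from K:
visit K (parent –)
  visit Q (parent K)
    visit I (parent Q)
      I–Q: parent, skip
      visit O (parent I)
        visit J (parent O)
          J–O: parent, skip
        O–I: parent, skip
        visit E (parent O)
          E–O: parent, skip
          visit M (parent E)
            visit G (parent M)
              G–M: parent, skip
            visit F (parent M)
              visit H (parent F)
                H–F: parent, skip
                visit P (parent H)
                  P–H: parent, skip
                  visit L (parent P)
                    L–I: I visited and ≠ parent → cycle
Cycle: I – O – E – M – F – H – P – L – I.

Yes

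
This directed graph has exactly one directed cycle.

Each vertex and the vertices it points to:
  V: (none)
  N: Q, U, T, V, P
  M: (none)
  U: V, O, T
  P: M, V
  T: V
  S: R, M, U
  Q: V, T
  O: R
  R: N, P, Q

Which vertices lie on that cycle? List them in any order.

N, O, R, U

DFS with gray/black marking from R:
R gray
  N gray
    Q gray
      V gray
      V black
      T gray
        T→V: V black — skip
      T black
    Q black
    U gray
      U→V: V black — skip
      O gray
        O→R: R is gray → back edge
Back edge closes the cycle R → N → U → O → R; its vertices are {N, O, R, U}.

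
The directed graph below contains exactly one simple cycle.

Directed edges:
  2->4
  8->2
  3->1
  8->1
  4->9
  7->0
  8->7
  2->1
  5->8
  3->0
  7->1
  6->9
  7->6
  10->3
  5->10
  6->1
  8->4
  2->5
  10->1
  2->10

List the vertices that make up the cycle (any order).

2, 5, 8

DFS with gray/black marking from 2:
2 gray
  5 gray
    8 gray
      8→2: 2 is gray → back edge
Back edge closes the cycle 2 → 5 → 8 → 2; its vertices are {2, 5, 8}.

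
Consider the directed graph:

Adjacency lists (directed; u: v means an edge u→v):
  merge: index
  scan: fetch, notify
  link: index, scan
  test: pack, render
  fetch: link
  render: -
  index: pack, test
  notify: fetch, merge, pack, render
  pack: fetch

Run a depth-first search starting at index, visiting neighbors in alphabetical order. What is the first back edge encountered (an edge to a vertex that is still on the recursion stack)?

link->index

DFS from index (visiting neighbors in alphabetical order); mark gray on enter, black on exit:
index gray
  pack gray
    fetch gray
      link gray
        link→index: index is gray → back edge
First back edge: link → index.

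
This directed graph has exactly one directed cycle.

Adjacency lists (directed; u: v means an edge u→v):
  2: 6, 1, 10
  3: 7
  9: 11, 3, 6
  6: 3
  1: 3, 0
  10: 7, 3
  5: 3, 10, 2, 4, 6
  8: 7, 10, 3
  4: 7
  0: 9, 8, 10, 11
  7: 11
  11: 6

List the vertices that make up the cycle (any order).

3, 6, 7, 11

DFS with gray/black marking from 11:
11 gray
  6 gray
    3 gray
      7 gray
        7→11: 11 is gray → back edge
Back edge closes the cycle 11 → 6 → 3 → 7 → 11; its vertices are {3, 6, 7, 11}.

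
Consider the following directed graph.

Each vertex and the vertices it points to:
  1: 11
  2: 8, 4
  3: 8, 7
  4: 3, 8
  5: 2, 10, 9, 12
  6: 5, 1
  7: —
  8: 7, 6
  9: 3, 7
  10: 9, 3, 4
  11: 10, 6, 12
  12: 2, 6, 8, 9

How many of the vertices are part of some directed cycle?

11

A vertex is on a directed cycle iff it belongs to a strongly connected component of size ≥ 2 (or has a self-loop).
The vertices on cycles are {1, 2, 3, 4, 5, 6, 8, 9, 10, 11, 12} — 11 in total.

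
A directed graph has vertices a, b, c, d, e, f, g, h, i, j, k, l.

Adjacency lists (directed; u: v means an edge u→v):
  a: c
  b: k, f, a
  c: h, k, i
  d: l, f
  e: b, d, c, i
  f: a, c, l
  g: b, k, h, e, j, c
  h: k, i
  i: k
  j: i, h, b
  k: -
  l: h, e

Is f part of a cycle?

Yes

f is on a cycle iff f can reach itself via ≥1 edge.
f → l → e → b → f — yes.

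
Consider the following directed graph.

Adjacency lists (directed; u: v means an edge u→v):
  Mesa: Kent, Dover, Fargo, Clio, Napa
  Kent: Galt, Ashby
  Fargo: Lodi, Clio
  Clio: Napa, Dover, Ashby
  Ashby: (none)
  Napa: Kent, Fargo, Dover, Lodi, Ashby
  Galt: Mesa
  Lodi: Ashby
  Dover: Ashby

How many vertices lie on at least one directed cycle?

6

A vertex is on a directed cycle iff it belongs to a strongly connected component of size ≥ 2 (or has a self-loop).
The vertices on cycles are {Clio, Galt, Kent, Mesa, Napa, Fargo} — 6 in total.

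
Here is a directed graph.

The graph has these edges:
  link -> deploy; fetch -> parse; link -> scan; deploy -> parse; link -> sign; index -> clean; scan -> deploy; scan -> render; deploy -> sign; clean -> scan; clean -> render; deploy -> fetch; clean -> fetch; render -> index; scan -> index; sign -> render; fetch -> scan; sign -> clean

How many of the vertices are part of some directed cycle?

A vertex is on a directed cycle iff it belongs to a strongly connected component of size ≥ 2 (or has a self-loop).
The vertices on cycles are {scan, sign, clean, fetch, index, deploy, render} — 7 in total.

7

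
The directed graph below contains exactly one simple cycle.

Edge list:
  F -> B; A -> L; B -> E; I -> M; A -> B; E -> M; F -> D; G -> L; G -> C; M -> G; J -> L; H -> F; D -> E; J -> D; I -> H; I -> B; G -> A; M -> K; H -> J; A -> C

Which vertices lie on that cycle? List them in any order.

A, B, E, G, M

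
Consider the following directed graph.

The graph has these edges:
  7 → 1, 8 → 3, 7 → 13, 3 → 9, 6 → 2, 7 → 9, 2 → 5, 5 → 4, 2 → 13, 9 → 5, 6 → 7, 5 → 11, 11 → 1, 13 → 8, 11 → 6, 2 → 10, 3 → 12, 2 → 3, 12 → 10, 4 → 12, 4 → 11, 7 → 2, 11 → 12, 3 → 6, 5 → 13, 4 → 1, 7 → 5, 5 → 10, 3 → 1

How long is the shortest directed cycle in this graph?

3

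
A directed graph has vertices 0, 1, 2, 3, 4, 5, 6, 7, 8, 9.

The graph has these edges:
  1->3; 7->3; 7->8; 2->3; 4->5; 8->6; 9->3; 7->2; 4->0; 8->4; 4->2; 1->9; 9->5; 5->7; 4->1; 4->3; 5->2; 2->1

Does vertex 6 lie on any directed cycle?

6 lies on a cycle iff there is a path from 6 back to itself.
Exploring from 6, it never reaches itself; equivalently, its strongly connected component is a singleton.

No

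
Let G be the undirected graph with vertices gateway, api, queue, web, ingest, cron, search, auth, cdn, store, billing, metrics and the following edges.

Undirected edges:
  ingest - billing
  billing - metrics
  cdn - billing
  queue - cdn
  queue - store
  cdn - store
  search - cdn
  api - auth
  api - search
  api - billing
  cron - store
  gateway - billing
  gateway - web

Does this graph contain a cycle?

Yes

DFS, tracking each vertex's parent; an edge to a visited non-parent vertex closes a cycle.
Start from queue:
visit queue (parent –)
  visit store (parent queue)
    store–queue: parent, skip
    visit cdn (parent store)
      cdn–queue: queue visited and ≠ parent → cycle
Cycle: queue – store – cdn – queue.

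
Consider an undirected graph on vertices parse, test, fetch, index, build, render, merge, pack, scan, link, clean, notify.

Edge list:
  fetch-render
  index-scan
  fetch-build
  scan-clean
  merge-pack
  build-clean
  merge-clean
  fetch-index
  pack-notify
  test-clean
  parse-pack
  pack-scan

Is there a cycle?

DFS, tracking each vertex's parent; an edge to a visited non-parent vertex closes a cycle.
Start from pack:
visit pack (parent –)
  visit scan (parent pack)
    visit index (parent scan)
      visit fetch (parent index)
        visit build (parent fetch)
          build–fetch: parent, skip
          visit clean (parent build)
            clean–scan: scan visited and ≠ parent → cycle
Cycle: scan – index – fetch – build – clean – scan.

Yes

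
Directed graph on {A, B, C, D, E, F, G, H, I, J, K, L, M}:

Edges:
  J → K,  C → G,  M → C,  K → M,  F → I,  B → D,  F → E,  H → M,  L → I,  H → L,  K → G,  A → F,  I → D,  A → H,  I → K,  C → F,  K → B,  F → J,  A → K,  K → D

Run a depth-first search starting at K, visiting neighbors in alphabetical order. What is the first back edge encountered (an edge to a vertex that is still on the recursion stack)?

DFS from K (visiting neighbors in alphabetical order); mark gray on enter, black on exit:
K gray
  B gray
    D gray
    D black
  B black
  K→D: D black — skip
  G gray
  G black
  M gray
    C gray
      F gray
        E gray
        E black
        I gray
          I→D: D black — skip
          I→K: K is gray → back edge
First back edge: I → K.

I→K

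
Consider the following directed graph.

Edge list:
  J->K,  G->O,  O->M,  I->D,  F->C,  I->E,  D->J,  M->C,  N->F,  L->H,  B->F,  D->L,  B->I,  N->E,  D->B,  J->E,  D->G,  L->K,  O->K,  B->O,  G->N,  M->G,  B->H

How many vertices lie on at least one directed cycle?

6

A vertex is on a directed cycle iff it belongs to a strongly connected component of size ≥ 2 (or has a self-loop).
The vertices on cycles are {B, D, G, I, M, O} — 6 in total.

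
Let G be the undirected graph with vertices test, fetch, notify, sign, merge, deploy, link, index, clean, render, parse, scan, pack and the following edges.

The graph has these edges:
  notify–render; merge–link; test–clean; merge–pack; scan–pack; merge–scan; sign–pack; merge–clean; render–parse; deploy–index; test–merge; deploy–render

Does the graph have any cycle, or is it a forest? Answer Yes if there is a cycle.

Yes

DFS, tracking each vertex's parent; an edge to a visited non-parent vertex closes a cycle.
Start from merge:
visit merge (parent –)
  visit scan (parent merge)
    visit pack (parent scan)
      pack–merge: merge visited and ≠ parent → cycle
Cycle: merge – scan – pack – merge.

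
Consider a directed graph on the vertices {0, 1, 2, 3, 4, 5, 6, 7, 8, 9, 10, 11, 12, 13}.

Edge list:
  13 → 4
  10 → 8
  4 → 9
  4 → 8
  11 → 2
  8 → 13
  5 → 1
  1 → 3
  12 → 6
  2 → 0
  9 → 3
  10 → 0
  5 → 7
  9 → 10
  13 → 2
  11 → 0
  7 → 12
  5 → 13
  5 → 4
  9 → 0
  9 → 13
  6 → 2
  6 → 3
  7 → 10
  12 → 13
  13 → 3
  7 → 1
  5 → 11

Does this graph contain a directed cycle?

Yes

DFS with white/gray/black marking, starting from 3:
3 gray
3 black
0 gray
0 black
1 gray
  1→3: 3 black — skip
1 black
2 gray
  2→0: 0 black — skip
2 black
4 gray
  9 gray
    10 gray
      10→0: 0 black — skip
      8 gray
        13 gray
          13→2: 2 black — skip
          13→3: 3 black — skip
          13→4: 4 is gray → back edge
Back edge found, so a cycle exists: 4 → 9 → 10 → 8 → 13 → 4.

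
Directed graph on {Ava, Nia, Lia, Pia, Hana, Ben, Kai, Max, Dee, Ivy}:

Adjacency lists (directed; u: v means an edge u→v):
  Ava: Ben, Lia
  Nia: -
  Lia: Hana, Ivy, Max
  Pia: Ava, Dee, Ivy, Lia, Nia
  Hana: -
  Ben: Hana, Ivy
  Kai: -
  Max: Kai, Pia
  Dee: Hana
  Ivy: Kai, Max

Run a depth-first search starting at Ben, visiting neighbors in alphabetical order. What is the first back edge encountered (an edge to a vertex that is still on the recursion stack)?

Ava→Ben

DFS from Ben (visiting neighbors in alphabetical order); mark gray on enter, black on exit:
Ben gray
  Hana gray
  Hana black
  Ivy gray
    Kai gray
    Kai black
    Max gray
      Max→Kai: Kai black — skip
      Pia gray
        Ava gray
          Ava→Ben: Ben is gray → back edge
First back edge: Ava → Ben.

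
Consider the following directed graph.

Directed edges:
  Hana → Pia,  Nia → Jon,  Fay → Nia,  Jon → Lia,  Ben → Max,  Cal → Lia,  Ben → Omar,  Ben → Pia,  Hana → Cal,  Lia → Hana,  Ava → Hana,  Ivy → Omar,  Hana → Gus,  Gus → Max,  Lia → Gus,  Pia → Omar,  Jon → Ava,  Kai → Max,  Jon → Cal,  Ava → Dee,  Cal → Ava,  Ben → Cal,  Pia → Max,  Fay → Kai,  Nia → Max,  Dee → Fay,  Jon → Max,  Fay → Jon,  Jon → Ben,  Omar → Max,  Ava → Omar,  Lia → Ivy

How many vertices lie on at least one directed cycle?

9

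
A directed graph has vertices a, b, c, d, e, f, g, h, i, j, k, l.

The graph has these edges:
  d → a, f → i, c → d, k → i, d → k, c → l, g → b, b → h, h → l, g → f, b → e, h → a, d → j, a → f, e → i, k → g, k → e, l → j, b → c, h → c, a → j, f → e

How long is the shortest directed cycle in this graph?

5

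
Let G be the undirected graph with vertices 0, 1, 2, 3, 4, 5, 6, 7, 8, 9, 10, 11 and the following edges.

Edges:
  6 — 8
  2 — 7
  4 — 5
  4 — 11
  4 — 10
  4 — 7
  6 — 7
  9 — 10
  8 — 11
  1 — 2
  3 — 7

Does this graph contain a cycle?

Yes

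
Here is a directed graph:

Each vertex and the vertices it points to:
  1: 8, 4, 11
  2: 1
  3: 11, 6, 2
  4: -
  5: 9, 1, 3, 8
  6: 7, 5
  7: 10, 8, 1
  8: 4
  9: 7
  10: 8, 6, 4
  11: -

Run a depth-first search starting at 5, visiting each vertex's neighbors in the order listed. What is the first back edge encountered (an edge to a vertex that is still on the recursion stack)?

DFS from 5 (visiting each vertex's neighbors in the order listed); mark gray on enter, black on exit:
5 gray
  9 gray
    7 gray
      10 gray
        8 gray
          4 gray
          4 black
        8 black
        6 gray
          6→7: 7 is gray → back edge
First back edge: 6 → 7.

6→7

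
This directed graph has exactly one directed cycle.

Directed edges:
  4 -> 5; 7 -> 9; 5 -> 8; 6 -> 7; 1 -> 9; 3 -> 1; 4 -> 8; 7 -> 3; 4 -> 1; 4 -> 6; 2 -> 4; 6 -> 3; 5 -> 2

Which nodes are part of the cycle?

DFS with gray/black marking from 2:
2 gray
  4 gray
    5 gray
      5→2: 2 is gray → back edge
Back edge closes the cycle 2 → 4 → 5 → 2; its vertices are {2, 4, 5}.

2, 4, 5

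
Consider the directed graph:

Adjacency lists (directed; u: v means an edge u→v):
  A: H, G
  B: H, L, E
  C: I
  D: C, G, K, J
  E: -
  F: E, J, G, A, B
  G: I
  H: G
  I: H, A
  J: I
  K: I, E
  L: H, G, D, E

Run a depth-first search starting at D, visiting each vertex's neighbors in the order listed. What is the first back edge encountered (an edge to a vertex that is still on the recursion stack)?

DFS from D (visiting each vertex's neighbors in the order listed); mark gray on enter, black on exit:
D gray
  C gray
    I gray
      H gray
        G gray
          G→I: I is gray → back edge
First back edge: G → I.

G->I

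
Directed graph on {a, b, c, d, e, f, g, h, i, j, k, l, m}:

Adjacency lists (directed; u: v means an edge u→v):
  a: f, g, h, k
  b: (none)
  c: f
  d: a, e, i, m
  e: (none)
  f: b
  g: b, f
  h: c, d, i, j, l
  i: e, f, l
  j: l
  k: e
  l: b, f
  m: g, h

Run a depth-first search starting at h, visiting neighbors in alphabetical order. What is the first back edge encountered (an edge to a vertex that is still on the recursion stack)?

DFS from h (visiting neighbors in alphabetical order); mark gray on enter, black on exit:
h gray
  c gray
    f gray
      b gray
      b black
    f black
  c black
  d gray
    a gray
      a→f: f black — skip
      g gray
        g→b: b black — skip
        g→f: f black — skip
      g black
      a→h: h is gray → back edge
First back edge: a → h.

a->h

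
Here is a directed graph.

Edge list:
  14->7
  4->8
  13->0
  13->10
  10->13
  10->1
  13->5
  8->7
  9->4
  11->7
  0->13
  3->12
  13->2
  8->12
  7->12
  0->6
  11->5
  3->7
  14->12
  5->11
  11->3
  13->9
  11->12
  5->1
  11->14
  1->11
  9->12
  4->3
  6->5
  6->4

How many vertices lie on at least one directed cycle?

A vertex is on a directed cycle iff it belongs to a strongly connected component of size ≥ 2 (or has a self-loop).
The vertices on cycles are {0, 1, 5, 10, 11, 13} — 6 in total.

6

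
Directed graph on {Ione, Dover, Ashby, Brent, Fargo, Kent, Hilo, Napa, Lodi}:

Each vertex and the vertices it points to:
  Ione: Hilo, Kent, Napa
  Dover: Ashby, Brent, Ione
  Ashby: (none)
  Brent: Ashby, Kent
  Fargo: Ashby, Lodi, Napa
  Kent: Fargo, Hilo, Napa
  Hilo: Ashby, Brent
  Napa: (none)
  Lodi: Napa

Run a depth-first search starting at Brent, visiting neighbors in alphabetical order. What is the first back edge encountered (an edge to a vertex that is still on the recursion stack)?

DFS from Brent (visiting neighbors in alphabetical order); mark gray on enter, black on exit:
Brent gray
  Ashby gray
  Ashby black
  Kent gray
    Fargo gray
      Fargo→Ashby: Ashby black — skip
      Lodi gray
        Napa gray
        Napa black
      Lodi black
      Fargo→Napa: Napa black — skip
    Fargo black
    Hilo gray
      Hilo→Ashby: Ashby black — skip
      Hilo→Brent: Brent is gray → back edge
First back edge: Hilo → Brent.

Hilo→Brent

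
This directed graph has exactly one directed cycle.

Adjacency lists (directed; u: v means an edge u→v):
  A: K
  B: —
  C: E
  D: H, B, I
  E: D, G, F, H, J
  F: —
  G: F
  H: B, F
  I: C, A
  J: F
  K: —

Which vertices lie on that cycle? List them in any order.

C, D, E, I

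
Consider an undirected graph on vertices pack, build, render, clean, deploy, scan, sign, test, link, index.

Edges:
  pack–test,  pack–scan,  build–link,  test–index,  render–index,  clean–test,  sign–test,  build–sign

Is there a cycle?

DFS, tracking each vertex's parent; an edge to a visited non-parent vertex closes a cycle.
Start from render:
visit render (parent –)
  visit index (parent render)
    visit test (parent index)
      visit pack (parent test)
        pack–test: parent, skip
        visit scan (parent pack)
          scan–pack: parent, skip
      visit sign (parent test)
        visit build (parent sign)
          build–sign: parent, skip
          visit link (parent build)
            link–build: parent, skip
        sign–test: parent, skip
      test–index: parent, skip
      visit clean (parent test)
        clean–test: parent, skip
    index–render: parent, skip
visit deploy (parent –)
No non-parent visited neighbor found — the graph is a forest.

No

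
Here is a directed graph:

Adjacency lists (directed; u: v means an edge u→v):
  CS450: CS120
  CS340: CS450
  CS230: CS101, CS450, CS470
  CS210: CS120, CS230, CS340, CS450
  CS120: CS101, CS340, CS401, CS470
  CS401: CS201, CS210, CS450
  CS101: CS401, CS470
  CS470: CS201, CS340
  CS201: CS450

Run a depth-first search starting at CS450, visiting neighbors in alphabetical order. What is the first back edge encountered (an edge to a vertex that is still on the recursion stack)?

CS201→CS450

DFS from CS450 (visiting neighbors in alphabetical order); mark gray on enter, black on exit:
CS450 gray
  CS120 gray
    CS101 gray
      CS401 gray
        CS201 gray
          CS201→CS450: CS450 is gray → back edge
First back edge: CS201 → CS450.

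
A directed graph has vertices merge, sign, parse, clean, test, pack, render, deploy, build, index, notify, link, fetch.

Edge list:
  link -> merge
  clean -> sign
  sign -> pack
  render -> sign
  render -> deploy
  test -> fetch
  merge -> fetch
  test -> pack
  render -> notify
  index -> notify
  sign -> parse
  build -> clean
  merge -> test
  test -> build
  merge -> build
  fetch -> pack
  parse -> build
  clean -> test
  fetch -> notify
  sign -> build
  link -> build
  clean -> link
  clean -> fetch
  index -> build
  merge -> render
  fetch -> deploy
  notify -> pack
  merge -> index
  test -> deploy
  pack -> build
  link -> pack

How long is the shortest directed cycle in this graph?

For each vertex v, BFS finds the shortest path from v back to v.
The shortest such closed walk is clean → link → build → clean, length 3.

3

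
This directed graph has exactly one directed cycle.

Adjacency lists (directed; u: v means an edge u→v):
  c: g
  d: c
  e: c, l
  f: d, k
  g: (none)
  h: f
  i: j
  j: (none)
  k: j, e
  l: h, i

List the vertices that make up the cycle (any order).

e, f, h, k, l

DFS with gray/black marking from e:
e gray
  c gray
    g gray
    g black
  c black
  l gray
    h gray
      f gray
        d gray
          d→c: c black — skip
        d black
        k gray
          j gray
          j black
          k→e: e is gray → back edge
Back edge closes the cycle e → l → h → f → k → e; its vertices are {e, f, h, k, l}.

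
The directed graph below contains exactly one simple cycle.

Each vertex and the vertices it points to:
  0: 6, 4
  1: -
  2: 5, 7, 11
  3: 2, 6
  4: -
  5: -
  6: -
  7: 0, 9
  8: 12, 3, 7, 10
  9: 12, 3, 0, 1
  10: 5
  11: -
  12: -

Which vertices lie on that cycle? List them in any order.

2, 3, 7, 9

DFS with gray/black marking from 3:
3 gray
  2 gray
    5 gray
    5 black
    7 gray
      0 gray
        6 gray
        6 black
        4 gray
        4 black
      0 black
      9 gray
        12 gray
        12 black
        9→3: 3 is gray → back edge
Back edge closes the cycle 3 → 2 → 7 → 9 → 3; its vertices are {2, 3, 7, 9}.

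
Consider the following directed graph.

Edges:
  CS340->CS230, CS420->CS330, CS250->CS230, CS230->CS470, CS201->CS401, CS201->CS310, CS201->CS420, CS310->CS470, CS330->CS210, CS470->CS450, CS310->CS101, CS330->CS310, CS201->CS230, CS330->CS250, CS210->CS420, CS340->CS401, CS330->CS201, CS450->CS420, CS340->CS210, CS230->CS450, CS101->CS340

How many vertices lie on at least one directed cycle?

11

A vertex is on a directed cycle iff it belongs to a strongly connected component of size ≥ 2 (or has a self-loop).
The vertices on cycles are {CS101, CS201, CS210, CS230, CS250, CS310, CS330, CS340, CS420, CS450, CS470} — 11 in total.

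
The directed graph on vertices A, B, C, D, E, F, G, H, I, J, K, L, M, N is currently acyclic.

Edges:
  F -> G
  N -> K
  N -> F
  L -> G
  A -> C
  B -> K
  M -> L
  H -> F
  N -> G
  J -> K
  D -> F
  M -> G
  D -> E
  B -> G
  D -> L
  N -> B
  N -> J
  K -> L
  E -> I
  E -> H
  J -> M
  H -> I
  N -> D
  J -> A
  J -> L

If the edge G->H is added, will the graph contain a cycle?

Yes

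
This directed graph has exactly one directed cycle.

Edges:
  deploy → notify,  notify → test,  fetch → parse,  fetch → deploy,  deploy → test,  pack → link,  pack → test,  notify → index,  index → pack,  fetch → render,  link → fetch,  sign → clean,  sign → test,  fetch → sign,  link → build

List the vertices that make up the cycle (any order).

DFS with gray/black marking from link:
link gray
  build gray
  build black
  fetch gray
    deploy gray
      test gray
      test black
      notify gray
        notify→test: test black — skip
        index gray
          pack gray
            pack→test: test black — skip
            pack→link: link is gray → back edge
Back edge closes the cycle link → fetch → deploy → notify → index → pack → link; its vertices are {link, pack, fetch, index, deploy, notify}.

link, pack, fetch, index, deploy, notify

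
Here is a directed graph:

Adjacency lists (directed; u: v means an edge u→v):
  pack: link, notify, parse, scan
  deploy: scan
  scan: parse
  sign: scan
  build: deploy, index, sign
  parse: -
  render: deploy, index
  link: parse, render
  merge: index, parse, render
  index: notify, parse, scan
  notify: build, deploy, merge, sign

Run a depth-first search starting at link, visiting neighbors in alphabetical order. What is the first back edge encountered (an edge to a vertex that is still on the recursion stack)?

build→index

DFS from link (visiting neighbors in alphabetical order); mark gray on enter, black on exit:
link gray
  parse gray
  parse black
  render gray
    deploy gray
      scan gray
        scan→parse: parse black — skip
      scan black
    deploy black
    index gray
      notify gray
        build gray
          build→deploy: deploy black — skip
          build→index: index is gray → back edge
First back edge: build → index.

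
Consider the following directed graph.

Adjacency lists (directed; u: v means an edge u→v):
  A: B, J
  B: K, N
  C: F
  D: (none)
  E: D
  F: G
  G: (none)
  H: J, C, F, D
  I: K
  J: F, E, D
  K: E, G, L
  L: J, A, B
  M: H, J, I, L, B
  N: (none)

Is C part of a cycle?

No

C lies on a cycle iff there is a path from C back to itself.
Exploring from C, it never reaches itself; equivalently, its strongly connected component is a singleton.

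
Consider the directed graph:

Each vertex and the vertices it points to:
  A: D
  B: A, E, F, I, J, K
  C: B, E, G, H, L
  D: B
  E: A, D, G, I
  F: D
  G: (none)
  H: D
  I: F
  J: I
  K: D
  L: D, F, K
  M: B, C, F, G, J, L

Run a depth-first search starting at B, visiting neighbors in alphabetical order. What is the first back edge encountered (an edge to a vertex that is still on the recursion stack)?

DFS from B (visiting neighbors in alphabetical order); mark gray on enter, black on exit:
B gray
  A gray
    D gray
      D→B: B is gray → back edge
First back edge: D → B.

D→B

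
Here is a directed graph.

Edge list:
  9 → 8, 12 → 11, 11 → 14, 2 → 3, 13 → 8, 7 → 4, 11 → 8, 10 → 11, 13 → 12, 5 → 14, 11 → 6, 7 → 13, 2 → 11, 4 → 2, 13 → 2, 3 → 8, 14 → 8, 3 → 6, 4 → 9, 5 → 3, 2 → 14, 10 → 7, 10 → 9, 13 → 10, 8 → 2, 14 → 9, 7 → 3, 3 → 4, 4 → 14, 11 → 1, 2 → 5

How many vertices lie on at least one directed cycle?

11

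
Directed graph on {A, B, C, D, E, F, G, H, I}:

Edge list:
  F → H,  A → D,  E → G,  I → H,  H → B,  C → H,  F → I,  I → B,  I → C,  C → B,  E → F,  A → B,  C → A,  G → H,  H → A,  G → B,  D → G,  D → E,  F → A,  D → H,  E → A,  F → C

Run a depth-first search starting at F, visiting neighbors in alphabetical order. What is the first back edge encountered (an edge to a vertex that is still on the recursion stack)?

DFS from F (visiting neighbors in alphabetical order); mark gray on enter, black on exit:
F gray
  A gray
    B gray
    B black
    D gray
      E gray
        E→A: A is gray → back edge
First back edge: E → A.

E→A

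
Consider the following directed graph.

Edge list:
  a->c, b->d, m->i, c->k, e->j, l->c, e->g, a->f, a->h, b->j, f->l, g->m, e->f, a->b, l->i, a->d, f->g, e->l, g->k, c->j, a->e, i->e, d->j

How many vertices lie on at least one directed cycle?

6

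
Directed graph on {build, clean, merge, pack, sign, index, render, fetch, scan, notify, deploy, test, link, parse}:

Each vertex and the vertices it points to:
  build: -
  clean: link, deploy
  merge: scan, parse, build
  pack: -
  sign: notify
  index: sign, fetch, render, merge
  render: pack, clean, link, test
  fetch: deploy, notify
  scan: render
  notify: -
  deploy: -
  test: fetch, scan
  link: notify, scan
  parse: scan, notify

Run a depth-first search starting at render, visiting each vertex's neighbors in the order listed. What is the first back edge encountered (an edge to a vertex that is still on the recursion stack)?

scan→render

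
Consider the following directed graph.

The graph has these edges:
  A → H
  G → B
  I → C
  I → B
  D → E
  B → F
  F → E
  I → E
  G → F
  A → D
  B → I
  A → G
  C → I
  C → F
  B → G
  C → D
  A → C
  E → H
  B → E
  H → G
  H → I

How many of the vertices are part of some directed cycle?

8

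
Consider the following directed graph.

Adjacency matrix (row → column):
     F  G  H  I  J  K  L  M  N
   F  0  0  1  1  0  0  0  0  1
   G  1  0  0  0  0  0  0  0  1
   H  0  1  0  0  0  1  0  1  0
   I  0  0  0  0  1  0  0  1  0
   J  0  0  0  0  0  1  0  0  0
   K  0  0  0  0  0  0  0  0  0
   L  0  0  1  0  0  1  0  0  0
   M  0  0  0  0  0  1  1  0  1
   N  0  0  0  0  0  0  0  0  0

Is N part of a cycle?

No

N lies on a cycle iff there is a path from N back to itself.
Exploring from N, it never reaches itself; equivalently, its strongly connected component is a singleton.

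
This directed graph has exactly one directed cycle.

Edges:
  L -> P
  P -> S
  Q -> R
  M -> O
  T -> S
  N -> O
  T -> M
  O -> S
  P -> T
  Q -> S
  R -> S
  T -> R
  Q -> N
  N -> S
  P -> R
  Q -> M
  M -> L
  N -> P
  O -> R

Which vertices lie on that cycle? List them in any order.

L, M, P, T

DFS with gray/black marking from M:
M gray
  L gray
    P gray
      R gray
        S gray
        S black
      R black
      P→S: S black — skip
      T gray
        T→R: R black — skip
        T→S: S black — skip
        T→M: M is gray → back edge
Back edge closes the cycle M → L → P → T → M; its vertices are {L, M, P, T}.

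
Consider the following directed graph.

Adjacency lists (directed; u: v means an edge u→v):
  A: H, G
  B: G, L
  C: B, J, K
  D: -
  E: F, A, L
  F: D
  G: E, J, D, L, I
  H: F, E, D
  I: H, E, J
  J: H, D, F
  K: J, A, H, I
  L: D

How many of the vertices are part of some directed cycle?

A vertex is on a directed cycle iff it belongs to a strongly connected component of size ≥ 2 (or has a self-loop).
The vertices on cycles are {A, E, G, H, I, J} — 6 in total.

6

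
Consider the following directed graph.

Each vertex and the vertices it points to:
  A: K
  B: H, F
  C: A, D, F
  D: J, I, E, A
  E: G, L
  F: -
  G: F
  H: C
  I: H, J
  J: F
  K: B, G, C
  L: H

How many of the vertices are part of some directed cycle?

A vertex is on a directed cycle iff it belongs to a strongly connected component of size ≥ 2 (or has a self-loop).
The vertices on cycles are {A, B, C, D, E, H, I, K, L} — 9 in total.

9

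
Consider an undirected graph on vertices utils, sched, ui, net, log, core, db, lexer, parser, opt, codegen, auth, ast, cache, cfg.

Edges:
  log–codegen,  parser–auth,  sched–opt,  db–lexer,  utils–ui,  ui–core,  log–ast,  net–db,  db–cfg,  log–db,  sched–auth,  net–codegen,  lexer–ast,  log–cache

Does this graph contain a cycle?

DFS, tracking each vertex's parent; an edge to a visited non-parent vertex closes a cycle.
Start from cfg:
visit cfg (parent –)
  visit db (parent cfg)
    visit lexer (parent db)
      lexer–db: parent, skip
      visit ast (parent lexer)
        ast–lexer: parent, skip
        visit log (parent ast)
          log–db: db visited and ≠ parent → cycle
Cycle: db – lexer – ast – log – db.

Yes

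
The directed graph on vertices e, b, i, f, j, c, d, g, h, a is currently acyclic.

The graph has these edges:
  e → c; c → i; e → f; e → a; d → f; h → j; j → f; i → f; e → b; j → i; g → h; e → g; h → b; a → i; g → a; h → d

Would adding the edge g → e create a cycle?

Adding g→e creates a cycle iff e can already reach g.
Path from e: e → g.
So e → … → g → e is a cycle.

Yes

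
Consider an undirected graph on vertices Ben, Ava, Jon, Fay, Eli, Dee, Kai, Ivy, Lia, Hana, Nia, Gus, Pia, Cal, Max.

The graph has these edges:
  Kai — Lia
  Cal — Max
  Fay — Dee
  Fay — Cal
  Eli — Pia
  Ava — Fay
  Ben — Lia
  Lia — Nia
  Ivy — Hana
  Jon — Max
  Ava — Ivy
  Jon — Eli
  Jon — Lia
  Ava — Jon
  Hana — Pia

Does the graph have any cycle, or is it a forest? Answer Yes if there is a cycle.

Yes

DFS, tracking each vertex's parent; an edge to a visited non-parent vertex closes a cycle.
Start from Fay:
visit Fay (parent –)
  visit Ava (parent Fay)
    visit Jon (parent Ava)
      visit Max (parent Jon)
        Max–Jon: parent, skip
        visit Cal (parent Max)
          Cal–Fay: Fay visited and ≠ parent → cycle
Cycle: Fay – Ava – Jon – Max – Cal – Fay.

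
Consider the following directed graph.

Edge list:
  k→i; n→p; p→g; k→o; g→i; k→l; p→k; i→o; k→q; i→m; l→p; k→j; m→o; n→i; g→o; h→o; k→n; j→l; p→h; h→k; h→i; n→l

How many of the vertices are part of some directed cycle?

6

A vertex is on a directed cycle iff it belongs to a strongly connected component of size ≥ 2 (or has a self-loop).
The vertices on cycles are {h, j, k, l, n, p} — 6 in total.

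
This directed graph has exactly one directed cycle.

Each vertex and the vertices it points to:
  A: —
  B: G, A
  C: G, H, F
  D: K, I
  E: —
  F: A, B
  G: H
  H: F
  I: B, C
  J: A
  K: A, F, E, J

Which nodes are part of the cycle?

B, F, G, H

DFS with gray/black marking from H:
H gray
  F gray
    A gray
    A black
    B gray
      G gray
        G→H: H is gray → back edge
Back edge closes the cycle H → F → B → G → H; its vertices are {B, F, G, H}.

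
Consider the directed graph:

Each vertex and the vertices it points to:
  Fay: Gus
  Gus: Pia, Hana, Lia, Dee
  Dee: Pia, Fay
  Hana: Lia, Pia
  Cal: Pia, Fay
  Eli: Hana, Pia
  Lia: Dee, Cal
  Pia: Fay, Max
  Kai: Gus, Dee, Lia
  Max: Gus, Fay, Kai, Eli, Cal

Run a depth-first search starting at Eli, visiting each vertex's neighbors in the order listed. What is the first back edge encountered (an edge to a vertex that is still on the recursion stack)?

Gus→Pia

DFS from Eli (visiting each vertex's neighbors in the order listed); mark gray on enter, black on exit:
Eli gray
  Hana gray
    Lia gray
      Dee gray
        Pia gray
          Fay gray
            Gus gray
              Gus→Pia: Pia is gray → back edge
First back edge: Gus → Pia.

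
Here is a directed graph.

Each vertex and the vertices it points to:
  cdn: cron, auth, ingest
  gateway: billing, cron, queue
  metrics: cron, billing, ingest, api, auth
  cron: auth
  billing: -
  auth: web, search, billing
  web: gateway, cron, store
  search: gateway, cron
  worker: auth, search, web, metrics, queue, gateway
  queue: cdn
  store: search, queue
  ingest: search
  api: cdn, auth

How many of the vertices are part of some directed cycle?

A vertex is on a directed cycle iff it belongs to a strongly connected component of size ≥ 2 (or has a self-loop).
The vertices on cycles are {cdn, web, auth, cron, queue, store, ingest, search, gateway} — 9 in total.

9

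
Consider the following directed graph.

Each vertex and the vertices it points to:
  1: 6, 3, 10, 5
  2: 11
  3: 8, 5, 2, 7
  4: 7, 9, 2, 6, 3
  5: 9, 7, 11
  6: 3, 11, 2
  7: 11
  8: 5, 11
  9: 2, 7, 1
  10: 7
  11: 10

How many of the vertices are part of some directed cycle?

9

A vertex is on a directed cycle iff it belongs to a strongly connected component of size ≥ 2 (or has a self-loop).
The vertices on cycles are {1, 3, 5, 6, 7, 8, 9, 10, 11} — 9 in total.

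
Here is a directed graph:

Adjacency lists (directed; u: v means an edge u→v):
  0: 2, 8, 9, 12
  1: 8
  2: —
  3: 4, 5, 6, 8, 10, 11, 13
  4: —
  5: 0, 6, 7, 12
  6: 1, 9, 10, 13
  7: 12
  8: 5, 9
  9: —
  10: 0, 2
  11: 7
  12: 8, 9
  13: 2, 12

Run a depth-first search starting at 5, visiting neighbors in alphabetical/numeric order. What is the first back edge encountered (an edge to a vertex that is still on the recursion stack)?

8->5

DFS from 5 (visiting neighbors in alphabetical/numeric order); mark gray on enter, black on exit:
5 gray
  0 gray
    2 gray
    2 black
    8 gray
      8→5: 5 is gray → back edge
First back edge: 8 → 5.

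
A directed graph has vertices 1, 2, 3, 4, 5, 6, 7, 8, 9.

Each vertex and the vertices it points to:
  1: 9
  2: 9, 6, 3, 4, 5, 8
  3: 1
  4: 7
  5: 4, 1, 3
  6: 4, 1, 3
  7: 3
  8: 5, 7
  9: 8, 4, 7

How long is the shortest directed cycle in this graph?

For each vertex v, BFS finds the shortest path from v back to v.
The shortest such closed walk is 5 → 1 → 9 → 8 → 5, length 4.

4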